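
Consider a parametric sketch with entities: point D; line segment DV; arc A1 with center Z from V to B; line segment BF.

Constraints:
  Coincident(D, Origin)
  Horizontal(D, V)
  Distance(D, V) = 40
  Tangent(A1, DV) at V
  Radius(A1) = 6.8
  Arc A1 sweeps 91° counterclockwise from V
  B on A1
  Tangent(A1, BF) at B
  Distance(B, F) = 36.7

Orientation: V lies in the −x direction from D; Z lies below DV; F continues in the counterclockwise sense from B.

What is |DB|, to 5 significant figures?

47.308

D is at the origin; DV is horizontal with |DV| = 40.0 and V on the −x side, so V = (-40.000, 0.0000). Tangency of A1 to DV means the radius ZV is perpendicular to DV, so Z = V + (0, -6.8) = (-40.000, -6.8000). On A1, V sits at bearing 90° from Z; a 91° counterclockwise sweep puts B at bearing 181°, so B = Z + 6.8·(cos 181°, sin 181°) = (-46.799, -6.9187). Then |DB| = |B − D| = 47.308.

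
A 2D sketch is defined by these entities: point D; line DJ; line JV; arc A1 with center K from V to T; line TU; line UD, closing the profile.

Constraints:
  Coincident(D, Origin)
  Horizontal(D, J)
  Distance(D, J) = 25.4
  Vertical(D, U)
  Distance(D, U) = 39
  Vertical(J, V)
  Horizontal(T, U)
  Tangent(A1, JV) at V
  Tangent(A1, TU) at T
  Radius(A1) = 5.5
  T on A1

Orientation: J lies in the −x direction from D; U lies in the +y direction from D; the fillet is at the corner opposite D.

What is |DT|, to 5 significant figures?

43.784

D is at the origin; D and J share the same y with |DJ| = 25.4 and J on the −x side, so J = (-25.400, 0.0000). DU is vertical with |DU| = 39.0 and U on the +y side, so U = (0.0000, 39.000). The virtual corner opposite D is at (-25.400, 39.000). A1 meets JV tangentially, so KV is at right angles to JV and A1 meets TU tangentially, so KT is at right angles to TU, with radius 5.5, so the center K sits 5.5 in from both sides at K = (-19.900, 33.500). That places the tangent points at V = (-25.400, 33.500) on JV and T = (-19.900, 39.000) on TU. Then |DT| = |T − D| = 43.784.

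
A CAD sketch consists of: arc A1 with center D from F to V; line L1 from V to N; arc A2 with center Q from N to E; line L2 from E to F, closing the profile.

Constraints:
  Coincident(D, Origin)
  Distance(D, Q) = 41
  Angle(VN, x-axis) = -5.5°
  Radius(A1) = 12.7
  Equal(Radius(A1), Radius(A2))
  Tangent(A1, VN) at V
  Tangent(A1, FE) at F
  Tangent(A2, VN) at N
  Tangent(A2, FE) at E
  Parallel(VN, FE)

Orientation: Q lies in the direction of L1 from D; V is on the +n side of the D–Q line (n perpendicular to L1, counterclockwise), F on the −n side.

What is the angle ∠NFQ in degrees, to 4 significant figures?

14.57°

The slot axis is L1's direction at -5.5°, so u = (cos -5.5°, sin -5.5°) = (0.9954, -0.09585) and n = (−sin -5.5°, cos -5.5°) = (0.09585, 0.9954). D is at the origin and Q lies 41.0 along u from D, so Q = 41.0·u = (40.81, -3.930). Tangency of A1 to both parallel lines with radius 12.7 puts V and F at D ± 12.7·n: V = (1.217, 12.64), F = (-1.217, -12.64). Equal radii place N and E the same way about Q: N = Q + 12.7·n = (42.03, 8.712), E = Q − 12.7·n = (39.59, -16.57). Then cos ∠NFQ = FN·FQ / (|FN||FQ|), giving 14.57°.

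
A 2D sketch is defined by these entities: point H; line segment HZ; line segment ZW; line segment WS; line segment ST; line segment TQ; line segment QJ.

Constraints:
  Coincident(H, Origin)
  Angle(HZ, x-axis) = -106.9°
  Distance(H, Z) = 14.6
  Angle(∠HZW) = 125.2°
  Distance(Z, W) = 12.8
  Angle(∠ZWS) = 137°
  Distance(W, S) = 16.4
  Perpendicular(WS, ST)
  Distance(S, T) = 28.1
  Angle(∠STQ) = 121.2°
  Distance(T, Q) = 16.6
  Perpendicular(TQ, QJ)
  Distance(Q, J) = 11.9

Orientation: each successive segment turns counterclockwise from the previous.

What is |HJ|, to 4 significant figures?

4.768

H is at the origin; HZ runs at -106.9° with length 14.6, so Z = (-4.244, -13.97). ∠HZW = 125.2° gives ZW at -52.10° from the x-axis; with |ZW| = 12.8, W = (3.619, -24.07). ∠ZWS = 137.0° gives WS at -9.100° from the x-axis; with |WS| = 16.4, S = (19.81, -26.66). WS ⟂ ST, so ST runs at 80.90°; with |ST| = 28.1, T = (24.26, 1.083). ∠STQ = 121.2° gives TQ at 139.7° from the x-axis; with |TQ| = 16.6, Q = (11.60, 11.82). TQ is perpendicular to QJ, so QJ runs at -130.3°; with |QJ| = 11.9, J = (3.899, 2.744). Then |HJ| = |J − H| = 4.768.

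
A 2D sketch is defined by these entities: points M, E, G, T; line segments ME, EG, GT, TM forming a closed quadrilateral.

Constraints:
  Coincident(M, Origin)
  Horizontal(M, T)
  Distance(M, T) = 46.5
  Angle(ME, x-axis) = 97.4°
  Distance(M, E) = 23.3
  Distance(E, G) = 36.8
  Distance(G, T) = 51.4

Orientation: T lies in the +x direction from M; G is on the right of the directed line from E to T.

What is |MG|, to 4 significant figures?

14.03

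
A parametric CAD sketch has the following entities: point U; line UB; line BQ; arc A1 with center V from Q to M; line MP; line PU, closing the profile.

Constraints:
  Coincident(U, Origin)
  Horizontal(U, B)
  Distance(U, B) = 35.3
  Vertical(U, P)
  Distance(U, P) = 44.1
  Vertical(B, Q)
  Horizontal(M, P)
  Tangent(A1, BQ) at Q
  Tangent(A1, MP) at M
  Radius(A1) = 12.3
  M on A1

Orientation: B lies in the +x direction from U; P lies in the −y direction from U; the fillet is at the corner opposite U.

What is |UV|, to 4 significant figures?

39.25

U is at the origin; U and B share the same y with |UB| = 35.3 and B on the +x side, so B = (35.30, 0.000). U and P share the same x with |UP| = 44.1 and P on the −y side, so P = (0.000, -44.10). The virtual corner opposite U is at (35.30, -44.10). A1 meets BQ tangentially, so VQ is at right angles to BQ and tangency of A1 to MP means the radius VM is perpendicular to MP, with radius 12.3, so the center V sits 12.3 in from both sides at V = (23.00, -31.80). Then |UV| = |V − U| = 39.25.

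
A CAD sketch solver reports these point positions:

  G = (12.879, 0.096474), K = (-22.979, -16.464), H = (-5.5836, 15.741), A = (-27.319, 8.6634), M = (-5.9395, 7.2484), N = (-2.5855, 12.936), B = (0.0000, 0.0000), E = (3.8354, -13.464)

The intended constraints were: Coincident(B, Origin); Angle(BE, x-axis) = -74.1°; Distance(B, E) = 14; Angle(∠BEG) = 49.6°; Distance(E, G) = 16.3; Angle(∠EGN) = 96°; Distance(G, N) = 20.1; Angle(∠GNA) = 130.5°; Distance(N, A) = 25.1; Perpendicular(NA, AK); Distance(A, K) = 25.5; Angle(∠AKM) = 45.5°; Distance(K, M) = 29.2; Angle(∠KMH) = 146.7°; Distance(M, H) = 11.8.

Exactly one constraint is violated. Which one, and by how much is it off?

Distance(M, H) = 11.8 — off by 3.30.

B = (0.00, 0.00) ✓; BE at -74.10° ✓; |BE| = 14.00 ✓; ∠BEG = 49.60° ✓; |EG| = 16.30 ✓; ∠EGN = 96.00° ✓; |GN| = 20.10 ✓; ∠GNA = 130.5° ✓; |NA| = 25.10 ✓; ∠(NA, AK) = 90.00° ✓; |AK| = 25.50 ✓; ∠AKM = 45.50° ✓; |KM| = 29.20 ✓; ∠KMH = 146.7° ✓; |MH| = 8.500 ✗.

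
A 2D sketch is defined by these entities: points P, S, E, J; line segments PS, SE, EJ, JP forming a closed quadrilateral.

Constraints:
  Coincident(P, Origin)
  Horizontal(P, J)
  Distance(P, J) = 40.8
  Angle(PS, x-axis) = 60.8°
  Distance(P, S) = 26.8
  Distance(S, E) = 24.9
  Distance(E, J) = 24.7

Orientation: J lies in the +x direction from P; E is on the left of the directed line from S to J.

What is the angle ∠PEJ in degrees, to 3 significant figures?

63.7°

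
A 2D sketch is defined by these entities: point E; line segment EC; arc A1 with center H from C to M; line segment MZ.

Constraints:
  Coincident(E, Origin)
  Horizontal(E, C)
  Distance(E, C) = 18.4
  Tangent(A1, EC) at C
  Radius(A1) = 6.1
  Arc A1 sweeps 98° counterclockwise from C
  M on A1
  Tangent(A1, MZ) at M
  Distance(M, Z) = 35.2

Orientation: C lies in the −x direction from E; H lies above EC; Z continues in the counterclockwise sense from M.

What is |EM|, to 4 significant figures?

14.18

E is at the origin; E and C share the same y with |EC| = 18.4 and C on the −x side, so C = (-18.40, 0.000). A1 meets EC tangentially, so HC is at right angles to EC, so H = C + (0, 6.1) = (-18.40, 6.100). On A1, C sits at bearing -90° from H; a 98° counterclockwise sweep puts M at bearing 8°, so M = H + 6.1·(cos 8°, sin 8°) = (-12.36, 6.949). Then |EM| = |M − E| = 14.18.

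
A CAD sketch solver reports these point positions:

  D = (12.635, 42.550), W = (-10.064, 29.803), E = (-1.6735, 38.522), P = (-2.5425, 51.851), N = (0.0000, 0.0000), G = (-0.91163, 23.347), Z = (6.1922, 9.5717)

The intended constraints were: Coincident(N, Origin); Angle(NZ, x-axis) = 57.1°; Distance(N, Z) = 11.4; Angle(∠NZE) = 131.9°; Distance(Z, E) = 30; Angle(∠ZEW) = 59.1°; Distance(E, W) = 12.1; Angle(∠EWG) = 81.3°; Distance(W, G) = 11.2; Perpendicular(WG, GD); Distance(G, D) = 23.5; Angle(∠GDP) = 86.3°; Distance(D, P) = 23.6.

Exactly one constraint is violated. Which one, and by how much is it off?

Distance(D, P) = 23.6 — off by 5.80.

N = (0.00, 0.00) ✓; NZ at 57.10° ✓; |NZ| = 11.40 ✓; ∠NZE = 131.9° ✓; |ZE| = 30.00 ✓; ∠ZEW = 59.10° ✓; |EW| = 12.10 ✓; ∠EWG = 81.30° ✓; |WG| = 11.20 ✓; ∠(WG, GD) = 90.00° ✓; |GD| = 23.50 ✓; ∠GDP = 86.30° ✓; |DP| = 17.80 ✗.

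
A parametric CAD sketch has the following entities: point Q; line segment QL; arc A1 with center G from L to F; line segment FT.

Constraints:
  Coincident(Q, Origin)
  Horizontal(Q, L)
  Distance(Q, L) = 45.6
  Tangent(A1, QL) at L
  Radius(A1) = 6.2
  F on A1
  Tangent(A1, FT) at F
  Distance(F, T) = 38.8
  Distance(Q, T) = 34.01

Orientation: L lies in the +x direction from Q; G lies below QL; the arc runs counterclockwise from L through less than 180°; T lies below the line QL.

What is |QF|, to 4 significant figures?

41.08

Q is at the origin; Q and L share the same y with |QL| = 45.6 and L on the +x side, so L = (45.60, 0.000). The tangent condition forces GL to be normal to QL, so G = L + (0, -6.2) = (45.60, -6.200). Since GF ⟂ FT (tangency), |GT| = √(6.2² + 38.8²) = 39.29 regardless of where F sits on A1. So T lies on both circle(Q, 34.01) and circle(G, 39.29); the below-QL intersection is T = (14.81, -30.61). F is the foot of the tangent from T: F = (41.03, -2.011).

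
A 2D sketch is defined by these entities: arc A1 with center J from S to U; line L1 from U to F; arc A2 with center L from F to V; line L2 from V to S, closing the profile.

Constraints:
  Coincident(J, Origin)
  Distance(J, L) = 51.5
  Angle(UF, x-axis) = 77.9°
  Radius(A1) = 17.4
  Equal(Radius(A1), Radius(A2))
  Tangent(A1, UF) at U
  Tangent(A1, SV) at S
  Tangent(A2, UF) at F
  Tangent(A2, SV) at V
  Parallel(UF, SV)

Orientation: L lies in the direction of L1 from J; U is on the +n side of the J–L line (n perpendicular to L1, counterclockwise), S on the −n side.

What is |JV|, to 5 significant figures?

54.360

Tangency of A1 to both parallel lines with radius 17.4 puts U and S at J ± 17.4·n: U = (-17.013, 3.6474), S = (17.013, -3.6474). Equal radii place F and V the same way about L: F = L + 17.4·n = (-6.2181, 54.003), V = L − 17.4·n = (27.809, 46.708). Then |JV| = |V − J| = 54.360.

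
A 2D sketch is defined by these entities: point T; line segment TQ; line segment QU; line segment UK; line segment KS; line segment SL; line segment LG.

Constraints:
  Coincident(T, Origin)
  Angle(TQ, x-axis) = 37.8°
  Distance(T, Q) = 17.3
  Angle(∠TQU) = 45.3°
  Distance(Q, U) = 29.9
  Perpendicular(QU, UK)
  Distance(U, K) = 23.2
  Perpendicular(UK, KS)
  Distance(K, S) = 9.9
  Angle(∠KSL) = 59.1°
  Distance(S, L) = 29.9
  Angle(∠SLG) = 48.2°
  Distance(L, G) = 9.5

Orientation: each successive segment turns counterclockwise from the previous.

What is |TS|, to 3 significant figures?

13.4

QU ⟂ UK, so UK runs at -97.5°; with |UK| = 23.2, K = (-19.0, -8.50). The perpendicularity gives KS at right angles to UK, so KS runs at -7.50°; with |KS| = 9.9, S = (-9.19, -9.79). Then |TS| = |S − T| = 13.4.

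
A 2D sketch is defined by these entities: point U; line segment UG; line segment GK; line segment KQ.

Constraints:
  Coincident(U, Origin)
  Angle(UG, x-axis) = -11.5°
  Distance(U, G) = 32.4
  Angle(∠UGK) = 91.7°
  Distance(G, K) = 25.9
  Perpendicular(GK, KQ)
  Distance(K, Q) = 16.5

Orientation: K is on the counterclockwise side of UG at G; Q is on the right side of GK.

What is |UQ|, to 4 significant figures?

55.78

∠UGK = 91.7°, so GK runs at -11.5° + (180° − 91.7°) = 76.80° from the x-axis; with |GK| = 25.9, K = G + 25.9·(cos 76.80°, sin 76.80°) = (37.66, 18.76). The perpendicularity gives KQ at right angles to GK; with |KQ| = 16.5 on the right of GK, Q = K + 16.5·(0.9736, -0.2284) = (53.73, 14.99). Then |UQ| = |Q − U| = 55.78.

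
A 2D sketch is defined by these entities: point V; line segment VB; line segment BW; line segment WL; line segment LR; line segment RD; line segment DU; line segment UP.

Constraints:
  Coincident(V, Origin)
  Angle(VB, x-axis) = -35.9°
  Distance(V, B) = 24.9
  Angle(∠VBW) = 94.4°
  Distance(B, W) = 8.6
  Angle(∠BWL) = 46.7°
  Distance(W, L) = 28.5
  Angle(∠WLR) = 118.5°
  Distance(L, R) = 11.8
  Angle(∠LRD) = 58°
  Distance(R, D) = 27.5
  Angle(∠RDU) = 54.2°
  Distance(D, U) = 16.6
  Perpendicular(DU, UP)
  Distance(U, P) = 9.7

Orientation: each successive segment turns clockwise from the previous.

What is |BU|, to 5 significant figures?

15.365

V is at the origin; VB runs at -35.9° with length 24.9, so B = (20.170, -14.601). ∠VBW = 94.4° gives BW at -121.50° from the x-axis; with |BW| = 8.6, W = (15.677, -21.933). ∠BWL = 46.7° gives WL at 105.20° from the x-axis; with |WL| = 28.5, L = (8.2042, 5.5696). ∠WLR = 118.5° gives LR at 43.700° from the x-axis; with |LR| = 11.8, R = (16.735, 13.722). ∠LRD = 58.0° gives RD at -78.300° from the x-axis; with |RD| = 27.5, D = (22.312, -13.207). ∠RDU = 54.2° gives DU at 155.90° from the x-axis; with |DU| = 16.6, U = (7.1588, -6.4283). Then |BU| = |U − B| = 15.365.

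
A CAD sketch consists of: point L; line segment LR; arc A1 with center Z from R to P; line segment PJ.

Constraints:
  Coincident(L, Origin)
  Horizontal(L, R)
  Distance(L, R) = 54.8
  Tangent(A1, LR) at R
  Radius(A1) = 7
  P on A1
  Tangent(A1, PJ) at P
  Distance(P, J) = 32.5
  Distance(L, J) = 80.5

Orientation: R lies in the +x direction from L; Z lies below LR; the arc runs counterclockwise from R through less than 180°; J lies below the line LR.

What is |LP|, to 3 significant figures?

51.2

Checks: |ZP| = 7.000 ✓; ∠(ZP, PJ) = 90.00° ✓; |PJ| = 32.50 ✓; |LJ| = 80.50 ✓.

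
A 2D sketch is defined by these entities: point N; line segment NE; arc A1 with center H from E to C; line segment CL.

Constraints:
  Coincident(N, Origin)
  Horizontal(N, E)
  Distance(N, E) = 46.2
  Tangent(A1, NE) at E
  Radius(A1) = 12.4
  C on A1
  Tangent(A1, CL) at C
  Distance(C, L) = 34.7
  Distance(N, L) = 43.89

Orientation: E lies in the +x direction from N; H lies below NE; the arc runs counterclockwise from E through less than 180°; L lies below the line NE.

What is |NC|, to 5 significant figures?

35.666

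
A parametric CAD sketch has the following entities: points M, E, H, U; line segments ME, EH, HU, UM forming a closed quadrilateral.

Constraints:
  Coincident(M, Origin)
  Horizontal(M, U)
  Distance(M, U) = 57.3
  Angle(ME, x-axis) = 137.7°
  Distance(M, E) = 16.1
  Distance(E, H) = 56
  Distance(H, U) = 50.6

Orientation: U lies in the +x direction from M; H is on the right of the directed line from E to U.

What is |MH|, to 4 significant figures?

40.41

M is at the origin; M and U share the same y with |MU| = 57.3 and U in +x, so U = (57.3, 0). ME runs at 137.7° with |ME| = 16.1, so E = (-11.91, 10.84). H is determined by |EH| = 56.0 and |HU| = 50.6 together: it lies at the intersection of circle(E, 56.0) and circle(U, 50.6). With |EU| = 70.05, the foot of the radical line on EU is 39.13 from E and the perpendicular offset is √(56.0² − 39.13²) = 40.06. Taking the right-of-EU solution: H = (20.56, -34.79).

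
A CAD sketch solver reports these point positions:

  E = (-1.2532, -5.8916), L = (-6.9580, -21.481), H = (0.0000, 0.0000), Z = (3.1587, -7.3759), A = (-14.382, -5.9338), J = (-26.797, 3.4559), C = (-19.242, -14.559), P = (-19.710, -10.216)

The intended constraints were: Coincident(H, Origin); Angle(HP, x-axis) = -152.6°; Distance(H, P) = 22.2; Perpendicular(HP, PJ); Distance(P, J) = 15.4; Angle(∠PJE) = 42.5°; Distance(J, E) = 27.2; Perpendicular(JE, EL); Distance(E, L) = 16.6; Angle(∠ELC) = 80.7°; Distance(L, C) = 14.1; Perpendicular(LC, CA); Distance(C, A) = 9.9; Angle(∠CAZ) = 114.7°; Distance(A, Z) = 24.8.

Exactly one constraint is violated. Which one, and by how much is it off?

Distance(A, Z) = 24.8 — off by 7.20.

H = (0.00, 0.00) ✓; HP at -152.6° ✓; |HP| = 22.20 ✓; ∠(HP, PJ) = 90.00° ✓; |PJ| = 15.40 ✓; ∠PJE = 42.50° ✓; |JE| = 27.20 ✓; ∠(JE, EL) = 90.00° ✓; |EL| = 16.60 ✓; ∠ELC = 80.70° ✓; |LC| = 14.10 ✓; ∠(LC, CA) = 90.00° ✓; |CA| = 9.900 ✓; ∠CAZ = 114.7° ✓; |AZ| = 17.60 ✗.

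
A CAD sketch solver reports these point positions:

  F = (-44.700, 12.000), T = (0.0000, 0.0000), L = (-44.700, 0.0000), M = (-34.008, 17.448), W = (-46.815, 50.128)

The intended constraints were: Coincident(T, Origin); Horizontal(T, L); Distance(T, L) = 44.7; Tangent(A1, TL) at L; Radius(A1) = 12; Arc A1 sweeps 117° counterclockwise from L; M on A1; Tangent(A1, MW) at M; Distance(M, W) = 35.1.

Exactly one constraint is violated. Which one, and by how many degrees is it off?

Tangent(A1, MW) at M — off by 5.60°.

T = (0.00, 0.00) ✓; T.y = 0.00, L.y = 0.00 ✓; |TL| = 44.70 ✓; ∠(FL, LT) = 90.00° ✓; |FL| = 12.00 ✓; bearing(F→M) − bearing(F→L) = 117.0° ✓; |FM| = 12.00 ✓; ∠(FM, MW) = 95.60° ✗; |MW| = 35.10 ✓.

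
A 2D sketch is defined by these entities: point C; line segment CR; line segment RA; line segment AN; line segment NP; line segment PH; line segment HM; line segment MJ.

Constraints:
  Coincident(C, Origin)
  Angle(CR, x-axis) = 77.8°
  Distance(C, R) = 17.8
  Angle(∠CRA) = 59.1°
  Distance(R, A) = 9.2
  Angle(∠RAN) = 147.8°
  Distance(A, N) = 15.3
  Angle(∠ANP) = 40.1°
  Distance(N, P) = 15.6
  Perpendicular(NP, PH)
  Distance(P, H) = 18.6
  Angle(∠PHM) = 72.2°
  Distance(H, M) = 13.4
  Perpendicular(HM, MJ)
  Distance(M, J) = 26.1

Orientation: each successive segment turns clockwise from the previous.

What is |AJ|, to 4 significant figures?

20.22

∠PHM = 72.2° gives HM at -53.00° from the x-axis; with |HM| = 13.4, M = (20.40, 9.802). HM ⟂ MJ, so MJ runs at -143.0°; with |MJ| = 26.1, J = (-0.4443, -5.905). Then |AJ| = |J − A| = 20.22.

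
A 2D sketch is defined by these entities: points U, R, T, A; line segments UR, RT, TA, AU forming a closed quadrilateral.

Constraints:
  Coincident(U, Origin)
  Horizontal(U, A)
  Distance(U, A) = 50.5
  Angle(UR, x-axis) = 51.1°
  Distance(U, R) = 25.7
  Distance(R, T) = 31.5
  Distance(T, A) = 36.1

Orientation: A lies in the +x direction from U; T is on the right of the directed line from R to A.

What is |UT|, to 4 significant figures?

19.93

U is at the origin; UA is horizontal with |UA| = 50.5 and A in +x, so A = (50.5, 0). UR runs at 51.1° with |UR| = 25.7, so R = (16.14, 20.00). T is determined by |RT| = 31.5 and |TA| = 36.1 together: it lies at the intersection of circle(R, 31.5) and circle(A, 36.1). With |RA| = 39.76, the foot of the radical line on RA is 15.97 from R and the perpendicular offset is √(31.5² − 15.97²) = 27.15. Taking the right-of-RA solution: T = (16.28, -11.50).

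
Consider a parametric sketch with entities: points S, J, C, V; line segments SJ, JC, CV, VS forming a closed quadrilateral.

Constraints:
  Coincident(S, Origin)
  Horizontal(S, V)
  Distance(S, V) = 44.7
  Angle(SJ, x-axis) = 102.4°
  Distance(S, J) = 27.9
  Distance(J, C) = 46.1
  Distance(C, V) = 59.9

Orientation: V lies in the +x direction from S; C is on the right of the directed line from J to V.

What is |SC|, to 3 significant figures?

22.1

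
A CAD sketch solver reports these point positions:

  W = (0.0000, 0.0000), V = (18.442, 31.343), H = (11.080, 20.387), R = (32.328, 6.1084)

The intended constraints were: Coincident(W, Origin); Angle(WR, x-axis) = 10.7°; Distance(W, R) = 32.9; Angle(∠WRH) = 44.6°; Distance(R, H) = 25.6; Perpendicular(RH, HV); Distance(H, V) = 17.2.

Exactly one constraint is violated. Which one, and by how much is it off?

Distance(H, V) = 17.2 — off by 4.00.

W = (0.00, 0.00) ✓; WR at 10.70° ✓; |WR| = 32.90 ✓; ∠WRH = 44.60° ✓; |RH| = 25.60 ✓; ∠(RH, HV) = 90.00° ✓; |HV| = 13.20 ✗.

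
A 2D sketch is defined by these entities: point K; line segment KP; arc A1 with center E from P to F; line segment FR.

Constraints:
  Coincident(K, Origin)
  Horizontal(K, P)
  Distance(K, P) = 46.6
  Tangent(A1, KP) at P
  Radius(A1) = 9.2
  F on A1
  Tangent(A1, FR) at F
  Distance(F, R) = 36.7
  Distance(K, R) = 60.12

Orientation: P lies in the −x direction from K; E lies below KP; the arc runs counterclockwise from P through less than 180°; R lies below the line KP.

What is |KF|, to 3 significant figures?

56.4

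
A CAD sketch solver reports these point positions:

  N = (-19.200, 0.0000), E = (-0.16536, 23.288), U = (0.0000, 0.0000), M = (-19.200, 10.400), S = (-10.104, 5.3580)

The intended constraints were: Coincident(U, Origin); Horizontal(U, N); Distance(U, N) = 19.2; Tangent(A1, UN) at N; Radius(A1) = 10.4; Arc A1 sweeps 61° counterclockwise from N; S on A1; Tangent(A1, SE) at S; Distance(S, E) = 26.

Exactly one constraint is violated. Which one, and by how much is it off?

Distance(S, E) = 26 — off by 5.50.

U = (0.00, 0.00) ✓; U.y = 0.00, N.y = 0.00 ✓; |UN| = 19.20 ✓; ∠(MN, NU) = 90.00° ✓; |MN| = 10.40 ✓; bearing(M→S) − bearing(M→N) = 61.00° ✓; |MS| = 10.40 ✓; ∠(MS, SE) = 90.00° ✓; |SE| = 20.50 ✗.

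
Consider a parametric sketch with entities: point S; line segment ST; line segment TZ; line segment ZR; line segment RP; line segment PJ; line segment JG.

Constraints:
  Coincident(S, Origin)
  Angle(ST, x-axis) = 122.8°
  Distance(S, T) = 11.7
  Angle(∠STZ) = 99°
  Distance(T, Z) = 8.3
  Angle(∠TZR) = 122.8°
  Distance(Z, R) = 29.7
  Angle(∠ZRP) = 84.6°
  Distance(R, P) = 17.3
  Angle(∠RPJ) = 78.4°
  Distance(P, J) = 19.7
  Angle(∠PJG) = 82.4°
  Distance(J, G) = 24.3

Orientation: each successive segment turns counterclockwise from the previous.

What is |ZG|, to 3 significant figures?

22.1

∠RPJ = 78.4° gives PJ at 98.0° from the x-axis; with |PJ| = 19.7, J = (-4.05, -4.43). ∠PJG = 82.4° gives JG at -164° from the x-axis; with |JG| = 24.3, G = (-27.5, -11.0). Then |ZG| = |G − Z| = 22.1.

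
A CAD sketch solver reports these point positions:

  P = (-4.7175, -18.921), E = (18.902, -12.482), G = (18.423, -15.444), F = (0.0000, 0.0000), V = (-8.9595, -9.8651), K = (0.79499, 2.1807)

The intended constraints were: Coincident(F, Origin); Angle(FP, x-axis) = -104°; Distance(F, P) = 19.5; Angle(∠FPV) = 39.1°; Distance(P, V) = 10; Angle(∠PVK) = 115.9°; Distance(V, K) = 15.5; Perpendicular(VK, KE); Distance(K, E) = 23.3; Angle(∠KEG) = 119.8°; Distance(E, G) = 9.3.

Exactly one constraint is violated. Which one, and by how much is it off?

Distance(E, G) = 9.3 — off by 6.30.

F = (0.00, 0.00) ✓; FP at -104.0° ✓; |FP| = 19.50 ✓; ∠FPV = 39.10° ✓; |PV| = 10.00 ✓; ∠PVK = 115.9° ✓; |VK| = 15.50 ✓; ∠(VK, KE) = 90.00° ✓; |KE| = 23.30 ✓; ∠KEG = 119.8° ✓; |EG| = 3.000 ✗.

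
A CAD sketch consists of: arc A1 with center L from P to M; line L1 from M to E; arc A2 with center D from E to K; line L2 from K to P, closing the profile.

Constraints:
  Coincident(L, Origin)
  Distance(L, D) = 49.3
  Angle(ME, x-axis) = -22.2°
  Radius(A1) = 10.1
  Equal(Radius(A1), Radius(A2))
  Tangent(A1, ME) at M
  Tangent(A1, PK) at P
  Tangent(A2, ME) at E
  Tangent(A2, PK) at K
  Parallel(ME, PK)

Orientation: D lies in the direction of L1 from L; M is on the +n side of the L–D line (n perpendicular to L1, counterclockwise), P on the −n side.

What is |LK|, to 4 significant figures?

50.32

Tangency of A1 to both parallel lines with radius 10.1 puts M and P at L ± 10.1·n: M = (3.816, 9.351), P = (-3.816, -9.351). Equal radii place E and K the same way about D: E = D + 10.1·n = (49.46, -9.276), K = D − 10.1·n = (41.83, -27.98). Then |LK| = |K − L| = 50.32.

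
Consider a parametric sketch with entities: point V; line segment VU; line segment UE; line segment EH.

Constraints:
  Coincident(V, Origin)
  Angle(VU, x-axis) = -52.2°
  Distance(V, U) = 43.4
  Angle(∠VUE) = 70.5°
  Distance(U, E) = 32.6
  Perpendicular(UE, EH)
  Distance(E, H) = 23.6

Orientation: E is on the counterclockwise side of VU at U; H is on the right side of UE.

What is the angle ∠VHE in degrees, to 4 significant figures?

15.68°

V is at the origin; VU runs at -52.2° with length 43.4, so U = 43.4·(cos -52.2°, sin -52.2°) = (26.60, -34.29). ∠VUE = 70.5°, so UE runs at -52.2° + (180° − 70.5°) = 57.30° from the x-axis; with |UE| = 32.6, E = U + 32.6·(cos 57.30°, sin 57.30°) = (44.21, -6.859). The perpendicularity gives EH at right angles to UE; with |EH| = 23.6 on the right of UE, H = E + 23.6·(0.8415, -0.5402) = (64.07, -19.61). Then cos ∠VHE = HV·HE / (|HV||HE|), giving 15.68°.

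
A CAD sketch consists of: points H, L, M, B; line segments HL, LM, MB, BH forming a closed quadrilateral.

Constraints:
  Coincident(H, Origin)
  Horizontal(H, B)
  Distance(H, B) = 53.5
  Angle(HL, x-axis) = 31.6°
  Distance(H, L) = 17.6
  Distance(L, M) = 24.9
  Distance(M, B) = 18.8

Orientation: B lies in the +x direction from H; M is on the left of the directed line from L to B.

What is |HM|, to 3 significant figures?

41.6

Checks: |LM| = 24.90 ✓; |MB| = 18.80 ✓.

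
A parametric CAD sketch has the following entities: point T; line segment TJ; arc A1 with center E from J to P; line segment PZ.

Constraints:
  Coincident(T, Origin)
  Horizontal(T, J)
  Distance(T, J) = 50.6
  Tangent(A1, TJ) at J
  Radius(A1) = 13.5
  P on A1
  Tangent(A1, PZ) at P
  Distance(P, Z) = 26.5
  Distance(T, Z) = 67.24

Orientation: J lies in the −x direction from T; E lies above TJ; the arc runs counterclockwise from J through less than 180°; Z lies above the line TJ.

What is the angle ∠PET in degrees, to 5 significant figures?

43.676°

T is at the origin; TJ is horizontal with |TJ| = 50.6 and J on the −x side, so J = (-50.600, 0.0000). The tangent condition forces EJ to be normal to TJ, so E = J + (0, 13.5) = (-50.600, 13.500). Since EP ⟂ PZ (tangency), |EZ| = √(13.5² + 26.5²) = 29.741 regardless of where P sits on A1. So Z lies on both circle(T, 67.24) and circle(E, 29.741); the above-TJ intersection is Z = (-51.504, 43.227). P is the foot of the tangent from Z: P = (-38.763, 19.991).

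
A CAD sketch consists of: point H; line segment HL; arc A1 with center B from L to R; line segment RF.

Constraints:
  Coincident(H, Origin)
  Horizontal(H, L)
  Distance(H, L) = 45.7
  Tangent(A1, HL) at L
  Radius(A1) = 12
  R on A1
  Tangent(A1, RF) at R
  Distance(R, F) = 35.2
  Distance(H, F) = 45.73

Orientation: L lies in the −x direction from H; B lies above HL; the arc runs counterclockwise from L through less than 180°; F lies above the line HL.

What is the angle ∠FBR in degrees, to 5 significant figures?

71.175°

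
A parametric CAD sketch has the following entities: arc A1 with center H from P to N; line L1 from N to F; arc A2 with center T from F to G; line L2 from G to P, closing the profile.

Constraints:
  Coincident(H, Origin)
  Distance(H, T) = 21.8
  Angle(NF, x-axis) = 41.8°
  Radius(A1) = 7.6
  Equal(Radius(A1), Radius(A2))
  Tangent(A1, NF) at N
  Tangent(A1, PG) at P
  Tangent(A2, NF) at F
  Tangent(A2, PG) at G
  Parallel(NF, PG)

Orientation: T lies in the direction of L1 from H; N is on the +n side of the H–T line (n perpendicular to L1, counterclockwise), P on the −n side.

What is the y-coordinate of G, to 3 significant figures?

8.86

The slot axis is L1's direction at 41.8°, so u = (cos 41.8°, sin 41.8°) = (0.745, 0.667) and n = (−sin 41.8°, cos 41.8°) = (-0.667, 0.745). H is at the origin and T lies 21.8 along u from H, so T = 21.8·u = (16.3, 14.5). Tangency of A1 to both parallel lines with radius 7.6 puts N and P at H ± 7.6·n: N = (-5.07, 5.67), P = (5.07, -5.67). Equal radii place F and G the same way about T: F = T + 7.6·n = (11.2, 20.2), G = T − 7.6·n = (21.3, 8.86). So G.y = 8.86.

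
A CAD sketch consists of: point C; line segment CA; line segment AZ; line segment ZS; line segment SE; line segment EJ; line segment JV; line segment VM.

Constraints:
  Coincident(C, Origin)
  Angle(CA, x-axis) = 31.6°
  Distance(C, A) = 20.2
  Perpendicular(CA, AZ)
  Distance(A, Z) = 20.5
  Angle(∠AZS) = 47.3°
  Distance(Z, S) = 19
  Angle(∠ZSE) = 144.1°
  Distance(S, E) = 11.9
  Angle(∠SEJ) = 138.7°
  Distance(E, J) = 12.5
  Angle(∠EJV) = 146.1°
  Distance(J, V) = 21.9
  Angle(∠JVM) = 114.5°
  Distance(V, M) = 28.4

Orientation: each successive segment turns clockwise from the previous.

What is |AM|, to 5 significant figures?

32.219

C is at the origin; CA runs at 31.6° with length 20.2, so A = (17.205, 10.585). The perpendicularity gives AZ at right angles to CA, so AZ runs at -58.400°; with |AZ| = 20.5, Z = (27.947, -6.8759). ∠AZS = 47.3° gives ZS at 168.90° from the x-axis; with |ZS| = 19.0, S = (9.3020, -3.2180). ∠ZSE = 144.1° gives SE at 133.00° from the x-axis; with |SE| = 11.9, E = (1.1863, 5.4851). ∠SEJ = 138.7° gives EJ at 91.700° from the x-axis; with |EJ| = 12.5, J = (0.81543, 17.980). ∠EJV = 146.1° gives JV at 57.800° from the x-axis; with |JV| = 21.9, V = (12.485, 36.511). ∠JVM = 114.5° gives VM at -7.7000° from the x-axis; with |VM| = 28.4, M = (40.629, 32.706). Then |AM| = |M − A| = 32.219.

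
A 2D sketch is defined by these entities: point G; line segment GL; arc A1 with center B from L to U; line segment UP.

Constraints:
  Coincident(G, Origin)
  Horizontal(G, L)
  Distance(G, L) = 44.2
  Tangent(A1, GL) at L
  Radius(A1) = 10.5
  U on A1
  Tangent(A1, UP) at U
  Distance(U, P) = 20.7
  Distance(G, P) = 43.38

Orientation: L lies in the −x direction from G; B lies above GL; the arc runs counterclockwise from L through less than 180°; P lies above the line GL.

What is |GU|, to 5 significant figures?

35.029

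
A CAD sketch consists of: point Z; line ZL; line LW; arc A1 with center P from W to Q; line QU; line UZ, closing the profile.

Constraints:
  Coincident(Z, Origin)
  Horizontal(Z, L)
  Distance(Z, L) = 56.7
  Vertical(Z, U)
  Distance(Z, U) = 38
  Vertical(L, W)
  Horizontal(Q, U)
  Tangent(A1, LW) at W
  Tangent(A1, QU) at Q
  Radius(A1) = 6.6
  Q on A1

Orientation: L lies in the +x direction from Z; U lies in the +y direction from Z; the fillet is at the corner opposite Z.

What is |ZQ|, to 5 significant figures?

62.881

Z is at the origin; Z and L share the same y with |ZL| = 56.7 and L on the +x side, so L = (56.700, 0.0000). ZU is vertical with |ZU| = 38.0 and U on the +y side, so U = (0.0000, 38.000). The virtual corner opposite Z is at (56.700, 38.000). A1 meets LW tangentially, so PW is at right angles to LW and since A1 is tangent to QU there, PQ ⟂ QU, with radius 6.6, so the center P sits 6.6 in from both sides at P = (50.100, 31.400). That places the tangent points at W = (56.700, 31.400) on LW and Q = (50.100, 38.000) on QU. Then |ZQ| = |Q − Z| = 62.881.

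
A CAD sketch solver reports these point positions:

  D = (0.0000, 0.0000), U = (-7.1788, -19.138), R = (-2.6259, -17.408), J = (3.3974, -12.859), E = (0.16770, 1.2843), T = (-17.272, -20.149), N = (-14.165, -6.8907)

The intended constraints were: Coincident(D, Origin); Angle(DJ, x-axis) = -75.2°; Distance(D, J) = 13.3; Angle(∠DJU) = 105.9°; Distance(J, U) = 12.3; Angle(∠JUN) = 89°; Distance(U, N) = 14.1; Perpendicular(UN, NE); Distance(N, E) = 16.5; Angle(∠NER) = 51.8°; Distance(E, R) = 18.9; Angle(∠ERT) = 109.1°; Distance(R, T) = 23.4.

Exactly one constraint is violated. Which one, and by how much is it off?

Distance(R, T) = 23.4 — off by 8.50.

D = (0.00, 0.00) ✓; DJ at -75.20° ✓; |DJ| = 13.30 ✓; ∠DJU = 105.9° ✓; |JU| = 12.30 ✓; ∠JUN = 89.00° ✓; |UN| = 14.10 ✓; ∠(UN, NE) = 90.00° ✓; |NE| = 16.50 ✓; ∠NER = 51.80° ✓; |ER| = 18.90 ✓; ∠ERT = 109.1° ✓; |RT| = 14.90 ✗.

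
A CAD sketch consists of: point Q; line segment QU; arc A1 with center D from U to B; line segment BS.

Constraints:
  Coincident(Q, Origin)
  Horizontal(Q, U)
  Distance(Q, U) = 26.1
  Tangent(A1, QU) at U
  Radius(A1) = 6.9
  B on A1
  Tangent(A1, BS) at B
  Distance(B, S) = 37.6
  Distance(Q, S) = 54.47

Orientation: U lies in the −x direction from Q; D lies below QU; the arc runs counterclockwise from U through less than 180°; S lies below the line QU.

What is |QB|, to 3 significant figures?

33.8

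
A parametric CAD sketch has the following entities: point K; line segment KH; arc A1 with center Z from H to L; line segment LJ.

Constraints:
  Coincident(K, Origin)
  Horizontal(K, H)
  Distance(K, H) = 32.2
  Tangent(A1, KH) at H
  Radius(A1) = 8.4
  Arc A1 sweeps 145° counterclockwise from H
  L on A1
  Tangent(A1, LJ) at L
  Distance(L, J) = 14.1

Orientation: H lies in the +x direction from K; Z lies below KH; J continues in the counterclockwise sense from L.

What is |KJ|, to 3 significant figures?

45.4

K is at the origin; KH is horizontal with |KH| = 32.2 and H on the +x side, so H = (32.2, 0.00). Tangency of A1 to KH means the radius ZH is perpendicular to KH, so Z = H + (0, -8.4) = (32.2, -8.40). On A1, H sits at bearing 90° from Z; a 145° counterclockwise sweep puts L at bearing 235°, so L = Z + 8.4·(cos 235°, sin 235°) = (27.4, -15.3). A1 meets LJ tangentially, so ZL is at right angles to LJ, so LJ runs along (−sin 235°, cos 235°); with |LJ| = 14.1, J = (38.9, -23.4). Then |KJ| = |J − K| = 45.4.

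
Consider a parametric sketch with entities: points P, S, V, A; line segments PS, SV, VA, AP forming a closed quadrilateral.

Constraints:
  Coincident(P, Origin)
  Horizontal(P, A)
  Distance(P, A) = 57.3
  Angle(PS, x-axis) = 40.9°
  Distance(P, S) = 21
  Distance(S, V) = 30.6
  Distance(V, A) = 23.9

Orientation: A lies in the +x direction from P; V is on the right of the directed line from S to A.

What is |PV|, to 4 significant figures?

36.79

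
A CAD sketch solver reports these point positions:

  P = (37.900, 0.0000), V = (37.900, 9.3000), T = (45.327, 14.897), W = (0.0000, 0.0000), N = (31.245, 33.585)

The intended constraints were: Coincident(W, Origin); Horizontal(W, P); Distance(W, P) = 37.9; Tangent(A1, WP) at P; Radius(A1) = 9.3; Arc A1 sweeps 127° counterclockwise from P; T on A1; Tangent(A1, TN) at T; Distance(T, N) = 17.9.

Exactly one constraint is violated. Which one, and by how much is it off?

Distance(T, N) = 17.9 — off by 5.50.

W = (0.00, 0.00) ✓; W.y = 0.00, P.y = 0.00 ✓; |WP| = 37.90 ✓; ∠(VP, PW) = 90.00° ✓; |VP| = 9.300 ✓; bearing(V→T) − bearing(V→P) = 127.0° ✓; |VT| = 9.300 ✓; ∠(VT, TN) = 90.00° ✓; |TN| = 23.40 ✗.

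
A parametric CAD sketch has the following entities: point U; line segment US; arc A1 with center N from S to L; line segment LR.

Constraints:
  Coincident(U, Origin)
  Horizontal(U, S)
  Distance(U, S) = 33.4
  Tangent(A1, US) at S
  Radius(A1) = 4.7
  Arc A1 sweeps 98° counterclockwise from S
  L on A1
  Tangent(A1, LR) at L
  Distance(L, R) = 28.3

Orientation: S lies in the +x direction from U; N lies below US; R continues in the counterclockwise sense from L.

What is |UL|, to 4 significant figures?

29.24

U is at the origin; US is horizontal with |US| = 33.4 and S on the +x side, so S = (33.40, 0.000). The tangent condition forces NS to be normal to US, so N = S + (0, -4.7) = (33.40, -4.700). On A1, S sits at bearing 90° from N; a 98° counterclockwise sweep puts L at bearing 188°, so L = N + 4.7·(cos 188°, sin 188°) = (28.75, -5.354). Then |UL| = |L − U| = 29.24.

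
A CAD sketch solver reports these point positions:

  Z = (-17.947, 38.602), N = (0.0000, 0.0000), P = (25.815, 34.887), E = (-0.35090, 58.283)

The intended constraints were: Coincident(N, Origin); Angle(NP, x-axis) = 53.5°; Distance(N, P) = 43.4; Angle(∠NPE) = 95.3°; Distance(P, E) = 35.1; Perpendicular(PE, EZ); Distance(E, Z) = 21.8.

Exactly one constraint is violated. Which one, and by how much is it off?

Distance(E, Z) = 21.8 — off by 4.60.

N = (0.00, 0.00) ✓; NP at 53.50° ✓; |NP| = 43.40 ✓; ∠NPE = 95.30° ✓; |PE| = 35.10 ✓; ∠(PE, EZ) = 90.00° ✓; |EZ| = 26.40 ✗.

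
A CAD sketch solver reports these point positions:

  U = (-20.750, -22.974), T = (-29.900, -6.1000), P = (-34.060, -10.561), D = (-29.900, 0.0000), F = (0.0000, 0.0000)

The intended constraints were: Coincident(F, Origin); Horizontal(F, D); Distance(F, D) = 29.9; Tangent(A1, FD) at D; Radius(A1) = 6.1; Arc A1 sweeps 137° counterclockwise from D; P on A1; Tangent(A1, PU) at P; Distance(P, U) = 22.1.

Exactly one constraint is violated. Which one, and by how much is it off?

Distance(P, U) = 22.1 — off by 3.90.

F = (0.00, 0.00) ✓; F.y = 0.00, D.y = 0.00 ✓; |FD| = 29.90 ✓; ∠(TD, DF) = 90.00° ✓; |TD| = 6.100 ✓; bearing(T→P) − bearing(T→D) = 137.0° ✓; |TP| = 6.100 ✓; ∠(TP, PU) = 90.00° ✓; |PU| = 18.20 ✗.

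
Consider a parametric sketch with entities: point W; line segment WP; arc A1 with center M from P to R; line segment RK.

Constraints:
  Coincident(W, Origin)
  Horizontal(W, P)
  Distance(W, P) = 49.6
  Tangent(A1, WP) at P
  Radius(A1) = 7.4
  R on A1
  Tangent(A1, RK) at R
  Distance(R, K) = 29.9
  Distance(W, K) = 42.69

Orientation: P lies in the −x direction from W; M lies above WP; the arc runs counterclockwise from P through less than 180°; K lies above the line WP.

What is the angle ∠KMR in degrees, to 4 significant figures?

76.10°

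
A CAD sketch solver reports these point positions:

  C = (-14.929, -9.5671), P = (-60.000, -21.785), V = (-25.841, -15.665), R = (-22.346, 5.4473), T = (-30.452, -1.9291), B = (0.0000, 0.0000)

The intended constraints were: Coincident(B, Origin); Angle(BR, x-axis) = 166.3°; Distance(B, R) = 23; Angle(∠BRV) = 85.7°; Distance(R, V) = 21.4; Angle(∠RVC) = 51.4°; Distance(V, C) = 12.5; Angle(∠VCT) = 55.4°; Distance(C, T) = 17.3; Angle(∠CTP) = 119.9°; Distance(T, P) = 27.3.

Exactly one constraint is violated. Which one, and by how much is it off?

Distance(T, P) = 27.3 — off by 8.30.

B = (0.00, 0.00) ✓; BR at 166.3° ✓; |BR| = 23.00 ✓; ∠BRV = 85.70° ✓; |RV| = 21.40 ✓; ∠RVC = 51.40° ✓; |VC| = 12.50 ✓; ∠VCT = 55.40° ✓; |CT| = 17.30 ✓; ∠CTP = 119.9° ✓; |TP| = 35.60 ✗.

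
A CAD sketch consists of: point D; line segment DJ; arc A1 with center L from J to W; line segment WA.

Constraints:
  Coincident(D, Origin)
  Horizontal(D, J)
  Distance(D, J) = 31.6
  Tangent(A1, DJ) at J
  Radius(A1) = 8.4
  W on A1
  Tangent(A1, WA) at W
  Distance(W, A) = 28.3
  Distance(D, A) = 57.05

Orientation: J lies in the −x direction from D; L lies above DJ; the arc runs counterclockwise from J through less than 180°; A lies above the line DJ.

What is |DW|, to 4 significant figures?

29.33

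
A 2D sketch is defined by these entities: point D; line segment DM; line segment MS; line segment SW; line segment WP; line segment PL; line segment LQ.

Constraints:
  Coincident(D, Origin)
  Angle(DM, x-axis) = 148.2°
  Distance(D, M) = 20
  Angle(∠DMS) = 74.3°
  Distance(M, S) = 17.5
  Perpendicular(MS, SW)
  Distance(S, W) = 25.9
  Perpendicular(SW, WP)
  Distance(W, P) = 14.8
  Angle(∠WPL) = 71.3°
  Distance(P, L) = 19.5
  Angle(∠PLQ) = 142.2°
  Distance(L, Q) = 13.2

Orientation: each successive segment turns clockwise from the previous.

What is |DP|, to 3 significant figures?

7.18

MS ⟂ SW, so SW runs at -47.5°; with |SW| = 25.9, W = (13.4, 3.27). SW is perpendicular to WP, so WP runs at -138°; with |WP| = 14.8, P = (2.49, -6.73). Then |DP| = |P − D| = 7.18.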